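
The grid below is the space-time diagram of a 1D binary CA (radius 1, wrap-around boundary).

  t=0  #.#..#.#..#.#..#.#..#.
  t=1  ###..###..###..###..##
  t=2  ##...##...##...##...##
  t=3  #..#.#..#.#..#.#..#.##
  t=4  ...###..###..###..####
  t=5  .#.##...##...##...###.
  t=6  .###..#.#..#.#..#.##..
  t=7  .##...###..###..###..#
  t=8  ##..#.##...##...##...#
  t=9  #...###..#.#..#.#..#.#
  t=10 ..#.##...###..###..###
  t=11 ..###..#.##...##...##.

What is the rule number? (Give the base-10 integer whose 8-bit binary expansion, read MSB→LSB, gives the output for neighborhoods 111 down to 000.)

173

  [7] ### => #  t=1,i=0
  [6] ##. => .  t=1,i=2
  [5] #.# => #  t=0,i=1
  [4] #.. => .  t=0,i=3
  [3] .## => #  t=1,i=5
  [2] .#. => #  t=0,i=0
  [1] ..# => .  t=0,i=4
  [0] ... => #  t=2,i=3
  bits 10101101 = 173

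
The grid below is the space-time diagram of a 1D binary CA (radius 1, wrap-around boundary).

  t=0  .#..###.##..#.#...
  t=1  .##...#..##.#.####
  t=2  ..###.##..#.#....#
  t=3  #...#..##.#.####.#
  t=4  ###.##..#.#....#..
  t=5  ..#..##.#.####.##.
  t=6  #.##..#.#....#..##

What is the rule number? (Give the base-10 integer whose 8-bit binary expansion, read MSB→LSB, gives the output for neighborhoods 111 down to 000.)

  ###|.  b7=0 t=0,i=5
  ##.|#  b6=1 t=0,i=6
  #.#|.  b5=0 t=0,i=7
  #..|#  b4=1 t=0,i=2
  .##|.  b3=0 t=0,i=4
  .#.|#  b2=1 t=0,i=1
  ..#|.  b1=0 t=0,i=0
  ...|#  b0=1 t=0,i=16
  bits 01010101 = 85

85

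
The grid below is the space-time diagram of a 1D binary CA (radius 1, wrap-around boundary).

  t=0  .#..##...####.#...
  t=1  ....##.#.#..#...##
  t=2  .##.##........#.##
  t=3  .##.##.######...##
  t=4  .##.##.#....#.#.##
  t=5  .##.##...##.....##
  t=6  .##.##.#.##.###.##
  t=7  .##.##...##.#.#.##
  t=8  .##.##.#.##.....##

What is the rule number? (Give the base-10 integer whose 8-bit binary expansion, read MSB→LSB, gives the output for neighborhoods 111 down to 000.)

73

  nb ###: next=.  (t=0,i=10, bit7=0)
  nb ##.: next=#  (t=0,i=5, bit6=1)
  nb #.#: next=.  (t=0,i=13, bit5=0)
  nb #..: next=.  (t=0,i=2, bit4=0)
  nb .##: next=#  (t=0,i=4, bit3=1)
  nb .#.: next=.  (t=0,i=1, bit2=0)
  nb ..#: next=.  (t=0,i=0, bit1=0)
  nb ...: next=#  (t=0,i=7, bit0=1)
  bits 01001001 = 73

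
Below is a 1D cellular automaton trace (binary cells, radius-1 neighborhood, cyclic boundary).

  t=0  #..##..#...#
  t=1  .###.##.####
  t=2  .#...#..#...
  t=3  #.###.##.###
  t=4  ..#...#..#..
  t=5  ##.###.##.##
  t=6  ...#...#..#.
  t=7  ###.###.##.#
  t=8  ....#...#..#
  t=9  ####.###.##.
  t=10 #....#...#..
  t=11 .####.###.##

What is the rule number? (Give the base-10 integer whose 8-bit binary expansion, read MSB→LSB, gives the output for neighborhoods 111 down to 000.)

  ###|.  b7=0 t=1,i=2
  ##.|.  b6=0 t=0,i=0
  #.#|.  b5=0 t=1,i=0
  #..|#  b4=1 t=0,i=1
  .##|#  b3=1 t=0,i=3
  .#.|.  b2=0 t=0,i=7
  ..#|#  b1=1 t=0,i=2
  ...|#  b0=1 t=0,i=9
  bits 00011011 = 27

27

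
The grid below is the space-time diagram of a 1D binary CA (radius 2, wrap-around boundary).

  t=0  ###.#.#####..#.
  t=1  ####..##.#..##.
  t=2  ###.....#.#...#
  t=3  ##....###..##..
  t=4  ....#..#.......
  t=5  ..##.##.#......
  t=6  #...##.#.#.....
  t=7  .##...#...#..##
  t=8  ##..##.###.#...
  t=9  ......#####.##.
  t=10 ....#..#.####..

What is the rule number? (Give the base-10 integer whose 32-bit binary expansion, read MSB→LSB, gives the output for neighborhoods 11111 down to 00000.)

  #####|.  b31=0 t=0,i=8
  ####.|#  b30=1 t=0,i=9
  ###.#|#  b29=1 t=0,i=2
  ###..|.  b28=0 t=0,i=10
  ##.##|#  b27=1 t=1,i=14
  ##.#.|#  b26=1 t=0,i=3
  ##..#|.  b25=0 t=0,i=11
  ##...|.  b24=0 t=2,i=3
  #.###|#  b23=1 t=0,i=0
  #.##.|#  b22=1 t=5,i=5
  #.#.#|.  b21=0 t=0,i=4
  #.#..|.  b20=0 t=1,i=9
  #..##|.  b19=0 t=1,i=5
  #..#.|#  b18=1 t=0,i=12
  #...#|#  b17=1 t=2,i=12
  #....|.  b16=0 t=2,i=4
  .####|#  b15=1 t=0,i=7
  .###.|#  b14=1 t=0,i=1
  .##.#|.  b13=0 t=1,i=7
  .##..|.  b12=0 t=3,i=1
  .#.##|.  b11=0 t=0,i=5
  .#.#.|.  b10=0 t=2,i=9
  .#..#|#  b9=1 t=1,i=10
  .#...|#  b8=1 t=2,i=11
  ..###|.  b7=0 t=2,i=14
  ..##.|.  b6=0 t=1,i=6
  ..#.#|#  b5=1 t=0,i=13
  ..#..|.  b4=0 t=4,i=4
  ...##|.  b3=0 t=2,i=13
  ...#.|#  b2=1 t=2,i=7
  ....#|#  b1=1 t=2,i=6
  .....|.  b0=0 t=2,i=5
  bits 01101100110001101100001100100110 = 1824965414

1824965414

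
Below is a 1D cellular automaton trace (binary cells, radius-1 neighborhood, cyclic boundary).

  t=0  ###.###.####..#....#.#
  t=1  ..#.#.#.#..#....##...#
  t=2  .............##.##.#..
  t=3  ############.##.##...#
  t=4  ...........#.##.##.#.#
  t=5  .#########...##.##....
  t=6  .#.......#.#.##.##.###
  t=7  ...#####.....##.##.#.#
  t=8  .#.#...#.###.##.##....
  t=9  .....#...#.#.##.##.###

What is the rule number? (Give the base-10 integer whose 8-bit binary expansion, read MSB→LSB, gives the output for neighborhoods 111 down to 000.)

73

  [7] ### => .  t=0,i=0
  [6] ##. => #  t=0,i=2
  [5] #.# => .  t=0,i=3
  [4] #.. => .  t=0,i=12
  [3] .## => #  t=0,i=4
  [2] .#. => .  t=0,i=14
  [1] ..# => .  t=0,i=13
  [0] ... => #  t=0,i=16
  bits 01001001 = 73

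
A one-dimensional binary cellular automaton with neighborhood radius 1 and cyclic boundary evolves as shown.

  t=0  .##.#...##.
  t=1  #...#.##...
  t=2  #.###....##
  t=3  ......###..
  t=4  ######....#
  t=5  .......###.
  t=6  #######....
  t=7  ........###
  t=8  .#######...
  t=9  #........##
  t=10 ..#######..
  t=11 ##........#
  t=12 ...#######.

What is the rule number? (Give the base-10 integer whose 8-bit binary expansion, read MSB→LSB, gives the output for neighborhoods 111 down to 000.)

  nb ###: next=.  (t=2,i=3, bit7=0)
  nb ##.: next=.  (t=0,i=2, bit6=0)
  nb #.#: next=.  (t=0,i=3, bit5=0)
  nb #..: next=.  (t=0,i=5, bit4=0)
  nb .##: next=.  (t=0,i=1, bit3=0)
  nb .#.: next=#  (t=0,i=4, bit2=1)
  nb ..#: next=#  (t=0,i=0, bit1=1)
  nb ...: next=#  (t=0,i=6, bit0=1)
  bits 00000111 = 7

7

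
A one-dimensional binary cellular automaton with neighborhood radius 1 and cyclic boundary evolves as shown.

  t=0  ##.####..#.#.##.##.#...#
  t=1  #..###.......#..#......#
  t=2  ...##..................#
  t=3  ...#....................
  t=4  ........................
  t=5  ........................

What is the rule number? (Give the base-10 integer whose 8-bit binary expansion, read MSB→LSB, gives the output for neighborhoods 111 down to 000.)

  nb ###: next=#  (t=0,i=0, bit7=1)
  nb ##.: next=.  (t=0,i=1, bit6=0)
  nb #.#: next=.  (t=0,i=2, bit5=0)
  nb #..: next=.  (t=0,i=7, bit4=0)
  nb .##: next=#  (t=0,i=3, bit3=1)
  nb .#.: next=.  (t=0,i=9, bit2=0)
  nb ..#: next=.  (t=0,i=8, bit1=0)
  nb ...: next=.  (t=0,i=21, bit0=0)
  bits 10001000 = 136

136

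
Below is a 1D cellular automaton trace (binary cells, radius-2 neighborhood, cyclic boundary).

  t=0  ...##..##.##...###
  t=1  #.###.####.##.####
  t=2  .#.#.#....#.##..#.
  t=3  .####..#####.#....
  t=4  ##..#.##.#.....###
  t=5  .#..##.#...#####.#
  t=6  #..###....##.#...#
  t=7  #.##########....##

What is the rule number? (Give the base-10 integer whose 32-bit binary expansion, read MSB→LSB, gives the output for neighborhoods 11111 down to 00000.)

2569633007

  ##### -> #   bit 31 = 1  t=1,i=16
  ####. -> .   bit 30 = 0  t=1,i=8
  ###.# -> .   bit 29 = 0  t=1,i=0
  ###.. -> #   bit 28 = 1  t=0,i=17
  ##.## -> #   bit 27 = 1  t=0,i=9
  ##.#. -> .   bit 26 = 0  t=3,i=12
  ##..# -> .   bit 25 = 0  t=0,i=5
  ##... -> #   bit 24 = 1  t=0,i=0
  #.### -> .   bit 23 = 0  t=1,i=2
  #.##. -> .   bit 22 = 0  t=0,i=10
  #.#.# -> #   bit 21 = 1  t=2,i=3
  #.#.. -> .   bit 20 = 0  t=2,i=5
  #..## -> #   bit 19 = 1  t=0,i=6
  #..#. -> .   bit 18 = 0  t=2,i=0
  #...# -> .   bit 17 = 0  t=0,i=1
  #.... -> #   bit 16 = 1  t=2,i=7
  .#### -> .   bit 15 = 0  t=1,i=7
  .###. -> #   bit 14 = 1  t=0,i=16
  .##.# -> #   bit 13 = 1  t=0,i=8
  .##.. -> #   bit 12 = 1  t=0,i=4
  .#.## -> #   bit 11 = 1  t=2,i=11
  .#.#. -> #   bit 10 = 1  t=2,i=2
  .#..# -> .   bit 9 = 0  t=2,i=17
  .#... -> .   bit 8 = 0  t=2,i=6
  ..### -> #   bit 7 = 1  t=0,i=15
  ..##. -> #   bit 6 = 1  t=0,i=3
  ..#.# -> #   bit 5 = 1  t=2,i=1
  ..#.. -> .   bit 4 = 0  t=2,i=16
  ...## -> #   bit 3 = 1  t=0,i=2
  ...#. -> #   bit 2 = 1  t=2,i=9
  ....# -> #   bit 1 = 1  t=2,i=8
  ..... -> #   bit 0 = 1  t=3,i=16
  bits 10011001001010010111110011101111 = 2569633007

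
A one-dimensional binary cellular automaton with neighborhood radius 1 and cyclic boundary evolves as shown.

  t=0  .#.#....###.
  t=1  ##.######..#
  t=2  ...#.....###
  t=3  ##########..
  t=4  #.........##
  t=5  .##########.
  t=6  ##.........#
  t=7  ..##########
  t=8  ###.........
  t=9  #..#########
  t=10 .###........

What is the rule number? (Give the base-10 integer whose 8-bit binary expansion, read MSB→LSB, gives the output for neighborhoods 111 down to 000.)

  ### -> .   bit 7 = 0  t=0,i=9
  ##. -> .   bit 6 = 0  t=0,i=10
  #.# -> .   bit 5 = 0  t=0,i=2
  #.. -> #   bit 4 = 1  t=0,i=4
  .## -> #   bit 3 = 1  t=0,i=8
  .#. -> #   bit 2 = 1  t=0,i=1
  ..# -> #   bit 1 = 1  t=0,i=0
  ... -> #   bit 0 = 1  t=0,i=5
  bits 00011111 = 31

31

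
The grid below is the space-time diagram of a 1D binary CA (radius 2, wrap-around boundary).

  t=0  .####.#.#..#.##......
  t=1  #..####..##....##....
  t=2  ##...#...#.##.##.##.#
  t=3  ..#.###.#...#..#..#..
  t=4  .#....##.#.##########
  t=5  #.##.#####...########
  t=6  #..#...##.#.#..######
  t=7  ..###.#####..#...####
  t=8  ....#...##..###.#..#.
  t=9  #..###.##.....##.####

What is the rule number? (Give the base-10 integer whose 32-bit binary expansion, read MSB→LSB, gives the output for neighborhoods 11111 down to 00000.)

3844416348

  ##### -> #   bit 31 = 1  t=4,i=13
  ####. -> #   bit 30 = 1  t=0,i=3
  ###.# -> #   bit 29 = 1  t=0,i=4
  ###.. -> .   bit 28 = 0  t=1,i=6
  ##.## -> .   bit 27 = 0  t=2,i=13
  ##.#. -> #   bit 26 = 1  t=0,i=5
  ##..# -> .   bit 25 = 0  t=1,i=7
  ##... -> #   bit 24 = 1  t=0,i=15
  #.### -> .   bit 23 = 0  t=2,i=20
  #.##. -> .   bit 22 = 0  t=0,i=13
  #.#.# -> #   bit 21 = 1  t=0,i=6
  #.#.. -> .   bit 20 = 0  t=0,i=8
  #..## -> .   bit 19 = 0  t=1,i=2
  #..#. -> #   bit 18 = 1  t=0,i=10
  #...# -> .   bit 17 = 0  t=2,i=3
  #.... -> #   bit 16 = 1  t=0,i=16
  .#### -> .   bit 15 = 0  t=0,i=2
  .###. -> .   bit 14 = 0  t=2,i=0
  .##.# -> #   bit 13 = 1  t=2,i=12
  .##.. -> .   bit 12 = 0  t=0,i=14
  .#.## -> .   bit 11 = 0  t=0,i=12
  .#.#. -> .   bit 10 = 0  t=0,i=7
  .#..# -> #   bit 9 = 1  t=0,i=9
  .#... -> #   bit 8 = 1  t=2,i=6
  ..### -> .   bit 7 = 0  t=0,i=1
  ..##. -> #   bit 6 = 1  t=1,i=9
  ..#.# -> .   bit 5 = 0  t=0,i=11
  ..#.. -> #   bit 4 = 1  t=1,i=0
  ...## -> #   bit 3 = 1  t=0,i=0
  ...#. -> #   bit 2 = 1  t=1,i=20
  ....# -> .   bit 1 = 0  t=0,i=20
  ..... -> .   bit 0 = 0  t=0,i=17
  bits 11100101001001010010001101011100 = 3844416348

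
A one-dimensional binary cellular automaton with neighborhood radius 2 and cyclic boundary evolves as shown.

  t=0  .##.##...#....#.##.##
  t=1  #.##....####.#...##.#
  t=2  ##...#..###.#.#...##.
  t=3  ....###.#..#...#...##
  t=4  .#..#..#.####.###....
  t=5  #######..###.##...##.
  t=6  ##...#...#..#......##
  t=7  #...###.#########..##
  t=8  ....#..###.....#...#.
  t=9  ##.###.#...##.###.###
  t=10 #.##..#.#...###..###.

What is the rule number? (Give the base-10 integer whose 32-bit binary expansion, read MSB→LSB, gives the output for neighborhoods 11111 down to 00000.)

1283826581

  ##### -> .   bit 31 = 0  t=5,i=2
  ####. -> #   bit 30 = 1  t=1,i=10
  ###.# -> .   bit 29 = 0  t=1,i=11
  ###.. -> .   bit 28 = 0  t=4,i=16
  ##.## -> #   bit 27 = 1  t=0,i=0
  ##.#. -> #   bit 26 = 1  t=1,i=12
  ##..# -> .   bit 25 = 0  t=5,i=7
  ##... -> .   bit 24 = 0  t=0,i=6
  #.### -> #   bit 23 = 1  t=4,i=9
  #.##. -> .   bit 22 = 0  t=0,i=1
  #.#.# -> .   bit 21 = 0  t=2,i=12
  #.#.. -> .   bit 20 = 0  t=1,i=13
  #..## -> .   bit 19 = 0  t=2,i=7
  #..#. -> #   bit 18 = 1  t=3,i=10
  #...# -> .   bit 17 = 0  t=0,i=7
  #.... -> #   bit 16 = 1  t=0,i=11
  .#### -> #   bit 15 = 1  t=1,i=9
  .###. -> .   bit 14 = 0  t=2,i=9
  .##.# -> #   bit 13 = 1  t=0,i=2
  .##.. -> .   bit 12 = 0  t=0,i=5
  .#.## -> .   bit 11 = 0  t=0,i=15
  .#.#. -> .   bit 10 = 0  t=2,i=13
  .#..# -> #   bit 9 = 1  t=2,i=6
  .#... -> #   bit 8 = 1  t=0,i=10
  ..### -> #   bit 7 = 1  t=1,i=8
  ..##. -> .   bit 6 = 0  t=1,i=17
  ..#.# -> .   bit 5 = 0  t=0,i=14
  ..#.. -> #   bit 4 = 1  t=0,i=9
  ...## -> .   bit 3 = 0  t=1,i=7
  ...#. -> #   bit 2 = 1  t=0,i=8
  ....# -> .   bit 1 = 0  t=0,i=12
  ..... -> #   bit 0 = 1  t=4,i=19
  bits 01001100100001011010001110010101 = 1283826581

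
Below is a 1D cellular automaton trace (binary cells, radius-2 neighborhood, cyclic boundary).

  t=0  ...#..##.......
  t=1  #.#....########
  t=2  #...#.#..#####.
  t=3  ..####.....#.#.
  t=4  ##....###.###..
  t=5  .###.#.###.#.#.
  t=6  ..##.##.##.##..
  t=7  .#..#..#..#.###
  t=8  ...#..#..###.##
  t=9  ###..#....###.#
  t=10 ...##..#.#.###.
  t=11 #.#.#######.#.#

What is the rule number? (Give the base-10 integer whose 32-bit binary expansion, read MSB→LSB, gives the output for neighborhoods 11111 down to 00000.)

2871483437

  nb #####: next=#  (t=1,i=9, bit31=1)
  nb ####.: next=.  (t=1,i=14, bit30=0)
  nb ###.#: next=#  (t=1,i=0, bit29=1)
  nb ###..: next=.  (t=3,i=5, bit28=0)
  nb ##.##: next=#  (t=4,i=9, bit27=1)
  nb ##.#.: next=.  (t=1,i=1, bit26=0)
  nb ##..#: next=#  (t=4,i=13, bit25=1)
  nb ##...: next=#  (t=0,i=8, bit24=1)
  nb #.###: next=.  (t=4,i=10, bit23=0)
  nb #.##.: next=.  (t=6,i=5, bit22=0)
  nb #.#.#: next=#  (t=5,i=5, bit21=1)
  nb #.#..: next=.  (t=1,i=2, bit20=0)
  nb #..##: next=.  (t=0,i=5, bit19=0)
  nb #..#.: next=#  (t=7,i=3, bit18=1)
  nb #...#: next=#  (t=2,i=2, bit17=1)
  nb #....: next=#  (t=0,i=9, bit16=1)
  nb .####: next=.  (t=1,i=8, bit15=0)
  nb .###.: next=#  (t=4,i=7, bit14=1)
  nb .##.#: next=.  (t=6,i=3, bit13=0)
  nb .##..: next=#  (t=0,i=7, bit12=1)
  nb .#.##: next=#  (t=5,i=6, bit11=1)
  nb .#.#.: next=#  (t=2,i=5, bit10=1)
  nb .#..#: next=.  (t=0,i=4, bit9=0)
  nb .#...: next=.  (t=1,i=3, bit8=0)
  nb ..###: next=.  (t=1,i=7, bit7=0)
  nb ..##.: next=.  (t=0,i=6, bit6=0)
  nb ..#.#: next=#  (t=2,i=4, bit5=1)
  nb ..#..: next=.  (t=0,i=3, bit4=0)
  nb ...##: next=#  (t=1,i=6, bit3=1)
  nb ...#.: next=#  (t=0,i=2, bit2=1)
  nb ....#: next=.  (t=0,i=1, bit1=0)
  nb .....: next=#  (t=0,i=0, bit0=1)
  bits 10101011001001110101110000101101 = 2871483437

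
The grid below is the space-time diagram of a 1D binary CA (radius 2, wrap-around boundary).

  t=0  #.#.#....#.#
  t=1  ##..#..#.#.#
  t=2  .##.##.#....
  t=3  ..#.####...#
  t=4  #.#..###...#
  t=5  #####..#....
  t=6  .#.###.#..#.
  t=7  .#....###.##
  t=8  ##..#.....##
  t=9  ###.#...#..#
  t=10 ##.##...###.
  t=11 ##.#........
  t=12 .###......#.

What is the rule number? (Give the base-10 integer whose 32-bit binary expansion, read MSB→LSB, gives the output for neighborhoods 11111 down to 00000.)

1448649266

  [31] ##### => .  t=5,i=2
  [30] ####. => #  t=3,i=6
  [29] ###.# => .  t=6,i=5
  [28] ###.. => #  t=1,i=1
  [27] ##.## => .  t=2,i=3
  [26] ##.#. => #  t=0,i=1
  [25] ##..# => #  t=1,i=2
  [24] ##... => .  t=3,i=8
  [23] #.### => .  t=1,i=11
  [22] #.##. => #  t=0,i=11
  [21] #.#.# => .  t=0,i=2
  [20] #.#.. => #  t=0,i=4
  [19] #..## => #  t=4,i=4
  [18] #..#. => .  t=1,i=3
  [17] #...# => .  t=3,i=9
  [16] #.... => .  t=0,i=6
  [15] .#### => #  t=3,i=5
  [14] .###. => .  t=1,i=0
  [13] .##.# => #  t=0,i=0
  [12] .##.. => .  t=10,i=4
  [11] .#.## => .  t=0,i=10
  [10] .#.#. => .  t=0,i=3
  [9] .#..# => #  t=1,i=5
  [8] .#... => .  t=0,i=5
  [7] ..### => .  t=4,i=5
  [6] ..##. => .  t=2,i=1
  [5] ..#.# => #  t=0,i=9
  [4] ..#.. => #  t=1,i=4
  [3] ...## => .  t=2,i=0
  [2] ...#. => .  t=0,i=8
  [1] ....# => #  t=0,i=7
  [0] ..... => .  t=2,i=10
  bits 01010110010110001010001000110010 = 1448649266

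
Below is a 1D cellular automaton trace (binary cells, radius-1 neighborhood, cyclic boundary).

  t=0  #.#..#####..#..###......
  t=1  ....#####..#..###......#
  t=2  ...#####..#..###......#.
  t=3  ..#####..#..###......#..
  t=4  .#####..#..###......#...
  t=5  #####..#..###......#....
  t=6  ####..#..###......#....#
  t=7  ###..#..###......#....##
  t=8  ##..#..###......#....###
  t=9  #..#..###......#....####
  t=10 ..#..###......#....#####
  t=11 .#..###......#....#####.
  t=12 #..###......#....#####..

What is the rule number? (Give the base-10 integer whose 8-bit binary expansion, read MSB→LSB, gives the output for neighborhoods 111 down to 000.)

138

  nb ###: next=#  (t=0,i=6, bit7=1)
  nb ##.: next=.  (t=0,i=9, bit6=0)
  nb #.#: next=.  (t=0,i=1, bit5=0)
  nb #..: next=.  (t=0,i=3, bit4=0)
  nb .##: next=#  (t=0,i=5, bit3=1)
  nb .#.: next=.  (t=0,i=0, bit2=0)
  nb ..#: next=#  (t=0,i=4, bit1=1)
  nb ...: next=.  (t=0,i=19, bit0=0)
  bits 10001010 = 138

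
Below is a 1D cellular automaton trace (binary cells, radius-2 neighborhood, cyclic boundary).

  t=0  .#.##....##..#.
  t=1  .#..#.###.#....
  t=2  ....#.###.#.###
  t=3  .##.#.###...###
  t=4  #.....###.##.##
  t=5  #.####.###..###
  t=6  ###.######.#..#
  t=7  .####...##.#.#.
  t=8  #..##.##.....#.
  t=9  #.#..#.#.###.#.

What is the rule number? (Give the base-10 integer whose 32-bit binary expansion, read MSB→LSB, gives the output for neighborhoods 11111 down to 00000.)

2023444523

  #####|.  b31=0 t=6,i=6
  ####.|#  b30=1 t=5,i=4
  ###.#|#  b29=1 t=1,i=8
  ###..|#  b28=1 t=2,i=14
  ##.##|#  b27=1 t=3,i=0
  ##.#.|.  b26=0 t=1,i=9
  ##..#|.  b25=0 t=0,i=11
  ##...|.  b24=0 t=0,i=5
  #.###|#  b23=1 t=1,i=6
  #.##.|.  b22=0 t=0,i=3
  #.#.#|.  b21=0 t=2,i=10
  #.#..|#  b20=1 t=1,i=10
  #..##|#  b19=1 t=5,i=11
  #..#.|.  b18=0 t=0,i=0
  #...#|#  b17=1 t=3,i=10
  #....|#  b16=1 t=0,i=6
  .####|.  b15=0 t=5,i=3
  .###.|#  b14=1 t=1,i=7
  .##.#|.  b13=0 t=3,i=2
  .##..|#  b12=1 t=0,i=4
  .#.##|.  b11=0 t=0,i=2
  .#.#.|.  b10=0 t=7,i=12
  .#..#|.  b9=0 t=0,i=14
  .#...|.  b8=0 t=1,i=11
  ..###|.  b7=0 t=3,i=12
  ..##.|.  b6=0 t=0,i=9
  ..#.#|#  b5=1 t=0,i=1
  ..#..|.  b4=0 t=0,i=13
  ...##|#  b3=1 t=0,i=8
  ...#.|.  b2=0 t=1,i=0
  ....#|#  b1=1 t=0,i=7
  .....|#  b0=1 t=1,i=13
  bits 01111000100110110101000000101011 = 2023444523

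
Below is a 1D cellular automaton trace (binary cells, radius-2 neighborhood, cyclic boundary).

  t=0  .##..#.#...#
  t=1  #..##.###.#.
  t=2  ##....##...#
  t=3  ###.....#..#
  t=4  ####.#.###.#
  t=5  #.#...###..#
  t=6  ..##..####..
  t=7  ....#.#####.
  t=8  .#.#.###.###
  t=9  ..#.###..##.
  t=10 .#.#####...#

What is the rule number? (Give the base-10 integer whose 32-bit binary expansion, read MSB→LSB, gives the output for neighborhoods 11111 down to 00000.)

1402261397

  ##### -> .   bit 31 = 0  t=4,i=1
  ####. -> #   bit 30 = 1  t=3,i=1
  ###.# -> .   bit 29 = 0  t=1,i=8
  ###.. -> #   bit 28 = 1  t=2,i=1
  ##.## -> .   bit 27 = 0  t=1,i=5
  ##.#. -> .   bit 26 = 0  t=1,i=9
  ##..# -> #   bit 25 = 1  t=0,i=3
  ##... -> #   bit 24 = 1  t=2,i=2
  #.### -> #   bit 23 = 1  t=1,i=6
  #.##. -> .   bit 22 = 0  t=0,i=1
  #.#.# -> .   bit 21 = 0  t=1,i=10
  #.#.. -> #   bit 20 = 1  t=0,i=7
  #..## -> .   bit 19 = 0  t=1,i=2
  #..#. -> #   bit 18 = 1  t=0,i=4
  #...# -> .   bit 17 = 0  t=0,i=9
  #.... -> .   bit 16 = 0  t=2,i=3
  .#### -> #   bit 15 = 1  t=3,i=0
  .###. -> #   bit 14 = 1  t=1,i=7
  .##.# -> .   bit 13 = 0  t=1,i=4
  .##.. -> .   bit 12 = 0  t=0,i=2
  .#.## -> #   bit 11 = 1  t=0,i=0
  .#.#. -> #   bit 10 = 1  t=0,i=6
  .#..# -> #   bit 9 = 1  t=1,i=1
  .#... -> #   bit 8 = 1  t=0,i=8
  ..### -> #   bit 7 = 1  t=2,i=11
  ..##. -> .   bit 6 = 0  t=1,i=3
  ..#.# -> .   bit 5 = 0  t=0,i=5
  ..#.. -> #   bit 4 = 1  t=3,i=8
  ...## -> .   bit 3 = 0  t=2,i=5
  ...#. -> #   bit 2 = 1  t=0,i=10
  ....# -> .   bit 1 = 0  t=2,i=4
  ..... -> #   bit 0 = 1  t=3,i=5
  bits 01010011100101001100111110010101 = 1402261397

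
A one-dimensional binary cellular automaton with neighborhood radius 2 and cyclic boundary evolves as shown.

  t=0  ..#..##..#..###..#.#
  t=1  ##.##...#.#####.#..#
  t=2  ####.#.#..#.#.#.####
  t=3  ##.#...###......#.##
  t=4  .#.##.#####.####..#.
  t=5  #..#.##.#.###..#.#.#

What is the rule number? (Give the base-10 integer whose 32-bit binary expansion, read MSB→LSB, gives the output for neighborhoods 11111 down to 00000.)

  [31] ##### => #  t=1,i=12
  [30] ####. => .  t=1,i=13
  [29] ###.# => #  t=1,i=1
  [28] ###.. => #  t=0,i=14
  [27] ##.## => #  t=1,i=2
  [26] ##.#. => .  t=1,i=15
  [25] ##..# => .  t=0,i=7
  [24] ##... => #  t=1,i=5
  [23] #.### => #  t=1,i=10
  [22] #.##. => #  t=1,i=3
  [21] #.#.# => .  t=2,i=5
  [20] #.#.. => #  t=0,i=19
  [19] #..## => #  t=0,i=4
  [18] #..#. => #  t=0,i=1
  [17] #...# => .  t=1,i=6
  [16] #.... => .  t=3,i=11
  [15] .#### => .  t=1,i=11
  [14] .###. => #  t=0,i=13
  [13] .##.# => .  t=4,i=4
  [12] .##.. => .  t=0,i=6
  [11] .#.## => .  t=1,i=9
  [10] .#.#. => .  t=0,i=18
  [9] .#..# => #  t=0,i=0
  [8] .#... => #  t=3,i=4
  [7] ..### => #  t=0,i=12
  [6] ..##. => .  t=0,i=5
  [5] ..#.# => .  t=0,i=17
  [4] ..#.. => .  t=0,i=2
  [3] ...## => #  t=3,i=6
  [2] ...#. => #  t=1,i=7
  [1] ....# => #  t=3,i=14
  [0] ..... => #  t=3,i=12
  bits 10111001110111000100001110001111 = 3118220175

3118220175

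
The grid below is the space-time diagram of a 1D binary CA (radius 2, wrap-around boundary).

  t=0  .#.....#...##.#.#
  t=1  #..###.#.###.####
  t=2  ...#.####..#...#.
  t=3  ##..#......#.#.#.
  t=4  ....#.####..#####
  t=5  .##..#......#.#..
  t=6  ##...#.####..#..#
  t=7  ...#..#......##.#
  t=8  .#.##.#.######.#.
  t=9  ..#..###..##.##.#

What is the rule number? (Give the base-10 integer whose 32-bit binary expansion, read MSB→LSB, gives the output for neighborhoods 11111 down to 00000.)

  [31] ##### => #  t=1,i=15
  [30] ####. => .  t=1,i=16
  [29] ###.# => #  t=1,i=5
  [28] ###.. => .  t=1,i=0
  [27] ##.## => .  t=1,i=12
  [26] ##.#. => #  t=0,i=13
  [25] ##..# => .  t=1,i=1
  [24] ##... => .  t=4,i=0
  [23] #.### => .  t=1,i=9
  [22] #.##. => .  t=3,i=0
  [21] #.#.# => #  t=0,i=14
  [20] #.#.. => .  t=0,i=1
  [19] #..## => .  t=1,i=2
  [18] #..#. => .  t=2,i=10
  [17] #...# => #  t=0,i=9
  [16] #.... => #  t=0,i=3
  [15] .#### => .  t=1,i=14
  [14] .###. => .  t=1,i=4
  [13] .##.# => .  t=0,i=12
  [12] .##.. => .  t=3,i=1
  [11] .#.## => #  t=1,i=8
  [10] .#.#. => #  t=0,i=0
  [9] .#..# => #  t=6,i=14
  [8] .#... => .  t=0,i=2
  [7] ..### => #  t=1,i=3
  [6] ..##. => #  t=0,i=11
  [5] ..#.# => .  t=2,i=3
  [4] ..#.. => #  t=0,i=7
  [3] ...## => #  t=0,i=10
  [2] ...#. => .  t=0,i=6
  [1] ....# => #  t=0,i=5
  [0] ..... => #  t=0,i=4
  bits 10100100001000110000111011011011 = 2753760987

2753760987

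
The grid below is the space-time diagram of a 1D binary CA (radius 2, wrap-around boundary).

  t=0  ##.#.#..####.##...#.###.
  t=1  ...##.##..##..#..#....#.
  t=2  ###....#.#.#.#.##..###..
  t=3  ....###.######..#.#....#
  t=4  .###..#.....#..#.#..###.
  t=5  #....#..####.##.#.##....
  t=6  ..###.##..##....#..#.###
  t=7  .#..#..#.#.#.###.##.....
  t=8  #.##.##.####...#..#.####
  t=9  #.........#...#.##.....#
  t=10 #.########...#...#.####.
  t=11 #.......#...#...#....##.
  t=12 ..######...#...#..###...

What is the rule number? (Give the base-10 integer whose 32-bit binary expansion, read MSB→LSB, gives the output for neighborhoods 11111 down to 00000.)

1613567503

  #####|.  b31=0 t=3,i=10
  ####.|#  b30=1 t=0,i=10
  ###.#|#  b29=1 t=0,i=11
  ###..|.  b28=0 t=2,i=2
  ##.##|.  b27=0 t=0,i=12
  ##.#.|.  b26=0 t=0,i=2
  ##..#|.  b25=0 t=1,i=8
  ##...|.  b24=0 t=0,i=15
  #.###|.  b23=0 t=0,i=20
  #.##.|.  b22=0 t=0,i=0
  #.#.#|#  b21=1 t=0,i=3
  #.#..|.  b20=0 t=0,i=5
  #..##|#  b19=1 t=0,i=7
  #..#.|#  b18=1 t=1,i=13
  #...#|.  b17=0 t=0,i=16
  #....|#  b16=1 t=1,i=0
  .####|.  b15=0 t=0,i=9
  .###.|.  b14=0 t=0,i=21
  .##.#|.  b13=0 t=0,i=1
  .##..|#  b12=1 t=0,i=14
  .#.##|.  b11=0 t=0,i=19
  .#.#.|#  b10=1 t=0,i=4
  .#..#|#  b9=1 t=0,i=6
  .#...|.  b8=0 t=1,i=18
  ..###|.  b7=0 t=0,i=8
  ..##.|.  b6=0 t=1,i=3
  ..#.#|.  b5=0 t=0,i=18
  ..#..|.  b4=0 t=1,i=14
  ...##|#  b3=1 t=1,i=2
  ...#.|#  b2=1 t=0,i=17
  ....#|#  b1=1 t=1,i=1
  .....|#  b0=1 t=4,i=9
  bits 01100000001011010001011000001111 = 1613567503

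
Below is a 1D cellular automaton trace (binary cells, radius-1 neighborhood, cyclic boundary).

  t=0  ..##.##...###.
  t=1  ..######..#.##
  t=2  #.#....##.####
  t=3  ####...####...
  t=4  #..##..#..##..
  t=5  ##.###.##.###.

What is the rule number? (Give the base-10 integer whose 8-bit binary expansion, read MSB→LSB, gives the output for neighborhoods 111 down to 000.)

124

  ### -> .   bit 7 = 0  t=0,i=11
  ##. -> #   bit 6 = 1  t=0,i=3
  #.# -> #   bit 5 = 1  t=0,i=4
  #.. -> #   bit 4 = 1  t=0,i=7
  .## -> #   bit 3 = 1  t=0,i=2
  .#. -> #   bit 2 = 1  t=1,i=10
  ..# -> .   bit 1 = 0  t=0,i=1
  ... -> .   bit 0 = 0  t=0,i=0
  bits 01111100 = 124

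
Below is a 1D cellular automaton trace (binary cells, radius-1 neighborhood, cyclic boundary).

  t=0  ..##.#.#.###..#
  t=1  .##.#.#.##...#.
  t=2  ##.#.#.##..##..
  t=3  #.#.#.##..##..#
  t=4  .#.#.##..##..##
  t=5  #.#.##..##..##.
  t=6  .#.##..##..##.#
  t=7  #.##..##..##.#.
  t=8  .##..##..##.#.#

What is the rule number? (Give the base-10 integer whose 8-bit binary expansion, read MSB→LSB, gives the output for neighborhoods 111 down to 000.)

  nb ###: next=.  (t=0,i=10, bit7=0)
  nb ##.: next=.  (t=0,i=3, bit6=0)
  nb #.#: next=#  (t=0,i=4, bit5=1)
  nb #..: next=.  (t=0,i=0, bit4=0)
  nb .##: next=#  (t=0,i=2, bit3=1)
  nb .#.: next=.  (t=0,i=5, bit2=0)
  nb ..#: next=#  (t=0,i=1, bit1=1)
  nb ...: next=#  (t=1,i=11, bit0=1)
  bits 00101011 = 43

43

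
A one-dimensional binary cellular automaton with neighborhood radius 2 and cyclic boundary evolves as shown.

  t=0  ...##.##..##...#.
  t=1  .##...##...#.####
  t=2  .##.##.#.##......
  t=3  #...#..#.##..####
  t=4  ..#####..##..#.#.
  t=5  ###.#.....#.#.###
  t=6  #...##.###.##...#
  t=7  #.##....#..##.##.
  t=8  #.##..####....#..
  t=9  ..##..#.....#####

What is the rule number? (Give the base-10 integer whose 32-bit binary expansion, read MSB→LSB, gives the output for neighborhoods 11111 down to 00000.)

  #####|#  b31=1 t=3,i=15
  ####.|.  b30=0 t=1,i=15
  ###.#|.  b29=0 t=1,i=16
  ###..|.  b28=0 t=3,i=0
  ##.##|.  b27=0 t=0,i=5
  ##.#.|.  b26=0 t=2,i=6
  ##..#|.  b25=0 t=0,i=8
  ##...|.  b24=0 t=0,i=12
  #.###|.  b23=0 t=1,i=13
  #.##.|#  b22=1 t=0,i=6
  #.#.#|#  b21=1 t=2,i=7
  #.#..|#  b20=1 t=4,i=15
  #..##|.  b19=0 t=0,i=9
  #..#.|#  b18=1 t=3,i=6
  #...#|#  b17=1 t=0,i=13
  #....|.  b16=0 t=0,i=0
  .####|.  b15=0 t=1,i=14
  .###.|#  b14=1 t=6,i=8
  .##.#|.  b13=0 t=0,i=4
  .##..|#  b12=1 t=0,i=7
  .#.##|.  b11=0 t=1,i=12
  .#.#.|#  b10=1 t=4,i=14
  .#..#|#  b9=1 t=3,i=5
  .#...|#  b8=1 t=0,i=16
  ..###|#  b7=1 t=3,i=13
  ..##.|.  b6=0 t=0,i=3
  ..#.#|.  b5=0 t=1,i=11
  ..#..|#  b4=1 t=0,i=15
  ...##|#  b3=1 t=0,i=2
  ...#.|#  b2=1 t=0,i=14
  ....#|#  b1=1 t=0,i=1
  .....|#  b0=1 t=2,i=13
  bits 10000000011101100101011110011111 = 2155239327

2155239327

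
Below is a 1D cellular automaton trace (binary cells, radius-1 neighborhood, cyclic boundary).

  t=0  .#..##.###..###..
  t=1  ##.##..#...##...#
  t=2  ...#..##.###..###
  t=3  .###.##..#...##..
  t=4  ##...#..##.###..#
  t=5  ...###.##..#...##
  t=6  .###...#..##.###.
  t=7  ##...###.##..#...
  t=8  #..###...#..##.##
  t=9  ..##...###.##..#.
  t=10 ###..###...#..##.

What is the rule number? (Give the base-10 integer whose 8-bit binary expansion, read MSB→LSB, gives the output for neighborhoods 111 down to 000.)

  nb ###: next=.  (t=0,i=8, bit7=0)
  nb ##.: next=.  (t=0,i=5, bit6=0)
  nb #.#: next=.  (t=0,i=6, bit5=0)
  nb #..: next=.  (t=0,i=2, bit4=0)
  nb .##: next=#  (t=0,i=4, bit3=1)
  nb .#.: next=#  (t=0,i=1, bit2=1)
  nb ..#: next=#  (t=0,i=0, bit1=1)
  nb ...: next=#  (t=0,i=16, bit0=1)
  bits 00001111 = 15

15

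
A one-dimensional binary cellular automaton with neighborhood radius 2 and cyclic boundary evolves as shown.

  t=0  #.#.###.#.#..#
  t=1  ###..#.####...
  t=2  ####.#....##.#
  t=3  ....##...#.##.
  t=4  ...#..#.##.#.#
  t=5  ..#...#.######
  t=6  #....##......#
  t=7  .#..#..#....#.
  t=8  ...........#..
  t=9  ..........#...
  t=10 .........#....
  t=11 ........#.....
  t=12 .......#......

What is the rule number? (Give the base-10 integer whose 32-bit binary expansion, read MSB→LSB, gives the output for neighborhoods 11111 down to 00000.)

527459500

  [31] ##### => .  t=2,i=1
  [30] ####. => .  t=1,i=9
  [29] ###.# => .  t=0,i=6
  [28] ###.. => #  t=1,i=2
  [27] ##.## => #  t=2,i=12
  [26] ##.#. => #  t=0,i=1
  [25] ##..# => #  t=1,i=3
  [24] ##... => #  t=1,i=11
  [23] #.### => .  t=0,i=4
  [22] #.##. => #  t=3,i=11
  [21] #.#.# => #  t=0,i=2
  [20] #.#.. => #  t=0,i=10
  [19] #..## => .  t=0,i=12
  [18] #..#. => .  t=1,i=4
  [17] #...# => .  t=1,i=12
  [16] #.... => .  t=2,i=7
  [15] .#### => .  t=1,i=8
  [14] .###. => #  t=0,i=5
  [13] .##.# => #  t=0,i=0
  [12] .##.. => .  t=3,i=5
  [11] .#.## => .  t=0,i=3
  [10] .#.#. => #  t=0,i=9
  [9] .#..# => .  t=0,i=11
  [8] .#... => .  t=2,i=6
  [7] ..### => #  t=1,i=0
  [6] ..##. => .  t=0,i=13
  [5] ..#.# => #  t=1,i=5
  [4] ..#.. => .  t=4,i=3
  [3] ...## => #  t=1,i=13
  [2] ...#. => #  t=3,i=8
  [1] ....# => .  t=2,i=8
  [0] ..... => .  t=3,i=1
  bits 00011111011100000110010010101100 = 527459500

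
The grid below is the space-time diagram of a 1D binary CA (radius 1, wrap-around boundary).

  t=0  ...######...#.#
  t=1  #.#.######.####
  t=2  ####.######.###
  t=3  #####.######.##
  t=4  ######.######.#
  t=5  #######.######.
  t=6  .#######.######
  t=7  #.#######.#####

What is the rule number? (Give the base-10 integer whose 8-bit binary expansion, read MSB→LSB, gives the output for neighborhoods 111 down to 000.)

246

  ###|#  b7=1 t=0,i=4
  ##.|#  b6=1 t=0,i=8
  #.#|#  b5=1 t=0,i=13
  #..|#  b4=1 t=0,i=0
  .##|.  b3=0 t=0,i=3
  .#.|#  b2=1 t=0,i=12
  ..#|#  b1=1 t=0,i=2
  ...|.  b0=0 t=0,i=1
  bits 11110110 = 246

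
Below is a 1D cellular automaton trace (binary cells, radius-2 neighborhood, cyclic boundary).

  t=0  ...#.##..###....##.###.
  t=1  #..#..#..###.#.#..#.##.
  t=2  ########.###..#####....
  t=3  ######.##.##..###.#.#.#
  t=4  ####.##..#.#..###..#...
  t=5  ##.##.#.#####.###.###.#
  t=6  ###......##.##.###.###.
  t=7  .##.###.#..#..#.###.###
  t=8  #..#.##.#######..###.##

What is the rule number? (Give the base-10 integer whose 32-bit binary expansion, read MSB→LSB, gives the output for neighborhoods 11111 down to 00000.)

  #####|#  b31=1 t=2,i=2
  ####.|.  b30=0 t=2,i=6
  ###.#|#  b29=1 t=1,i=11
  ###..|#  b28=1 t=0,i=11
  ##.##|#  b27=1 t=0,i=18
  ##.#.|.  b26=0 t=1,i=12
  ##..#|.  b25=0 t=0,i=7
  ##...|.  b24=0 t=0,i=12
  #.###|.  b23=0 t=0,i=19
  #.##.|.  b22=0 t=0,i=5
  #.#.#|.  b21=0 t=1,i=13
  #.#..|#  b20=1 t=1,i=0
  #..##|.  b19=0 t=0,i=8
  #..#.|#  b18=1 t=1,i=2
  #...#|.  b17=0 t=4,i=21
  #....|#  b16=1 t=0,i=0
  .####|#  b15=1 t=2,i=1
  .###.|#  b14=1 t=0,i=10
  .##.#|.  b13=0 t=0,i=17
  .##..|#  b12=1 t=0,i=6
  .#.##|.  b11=0 t=0,i=4
  .#.#.|#  b10=1 t=1,i=14
  .#..#|#  b9=1 t=1,i=1
  .#...|#  b8=1 t=4,i=20
  ..###|#  b7=1 t=0,i=9
  ..##.|.  b6=0 t=0,i=16
  ..#.#|#  b5=1 t=0,i=3
  ..#..|#  b4=1 t=1,i=3
  ...##|#  b3=1 t=0,i=15
  ...#.|.  b2=0 t=0,i=2
  ....#|.  b1=0 t=0,i=1
  .....|#  b0=1 t=6,i=5
  bits 10111000000101011101011110111001 = 3088439225

3088439225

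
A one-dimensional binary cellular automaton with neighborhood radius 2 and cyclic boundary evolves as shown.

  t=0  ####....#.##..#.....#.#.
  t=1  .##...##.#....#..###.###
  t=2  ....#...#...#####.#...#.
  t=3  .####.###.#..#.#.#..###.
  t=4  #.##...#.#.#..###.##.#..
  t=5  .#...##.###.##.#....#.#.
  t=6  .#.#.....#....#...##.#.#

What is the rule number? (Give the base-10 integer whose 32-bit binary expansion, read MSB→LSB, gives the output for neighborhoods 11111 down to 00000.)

  ##### -> .   bit 31 = 0  t=2,i=14
  ####. -> #   bit 30 = 1  t=0,i=2
  ###.# -> .   bit 29 = 0  t=1,i=19
  ###.. -> .   bit 28 = 0  t=0,i=3
  ##.## -> .   bit 27 = 0  t=1,i=0
  ##.#. -> #   bit 26 = 1  t=1,i=8
  ##..# -> .   bit 25 = 0  t=0,i=12
  ##... -> .   bit 24 = 0  t=0,i=4
  #.### -> .   bit 23 = 0  t=0,i=0
  #.##. -> .   bit 22 = 0  t=0,i=10
  #.#.# -> #   bit 21 = 1  t=0,i=22
  #.#.. -> .   bit 20 = 0  t=1,i=9
  #..## -> #   bit 19 = 1  t=1,i=16
  #..#. -> .   bit 18 = 0  t=0,i=13
  #...# -> #   bit 17 = 1  t=1,i=4
  #.... -> .   bit 16 = 0  t=0,i=5
  .#### -> #   bit 15 = 1  t=0,i=1
  .###. -> #   bit 14 = 1  t=1,i=18
  .##.# -> .   bit 13 = 0  t=1,i=7
  .##.. -> .   bit 12 = 0  t=0,i=11
  .#.## -> #   bit 11 = 1  t=0,i=9
  .#.#. -> #   bit 10 = 1  t=0,i=21
  .#..# -> #   bit 9 = 1  t=1,i=15
  .#... -> .   bit 8 = 0  t=0,i=15
  ..### -> .   bit 7 = 0  t=1,i=17
  ..##. -> .   bit 6 = 0  t=1,i=6
  ..#.# -> .   bit 5 = 0  t=0,i=8
  ..#.. -> #   bit 4 = 1  t=0,i=14
  ...## -> .   bit 3 = 0  t=1,i=5
  ...#. -> #   bit 2 = 1  t=0,i=7
  ....# -> #   bit 1 = 1  t=0,i=6
  ..... -> #   bit 0 = 1  t=0,i=17
  bits 01000100001010101100111000010111 = 1143655959

1143655959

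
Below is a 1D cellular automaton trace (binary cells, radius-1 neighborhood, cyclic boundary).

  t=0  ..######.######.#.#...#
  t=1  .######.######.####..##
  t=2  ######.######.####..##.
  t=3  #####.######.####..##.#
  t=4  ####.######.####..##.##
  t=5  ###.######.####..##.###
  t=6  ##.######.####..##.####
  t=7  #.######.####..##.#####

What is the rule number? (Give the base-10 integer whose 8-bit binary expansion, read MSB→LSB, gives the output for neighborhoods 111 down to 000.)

174

  [7] ### => #  t=0,i=3
  [6] ##. => .  t=0,i=7
  [5] #.# => #  t=0,i=8
  [4] #.. => .  t=0,i=0
  [3] .## => #  t=0,i=2
  [2] .#. => #  t=0,i=16
  [1] ..# => #  t=0,i=1
  [0] ... => .  t=0,i=20
  bits 10101110 = 174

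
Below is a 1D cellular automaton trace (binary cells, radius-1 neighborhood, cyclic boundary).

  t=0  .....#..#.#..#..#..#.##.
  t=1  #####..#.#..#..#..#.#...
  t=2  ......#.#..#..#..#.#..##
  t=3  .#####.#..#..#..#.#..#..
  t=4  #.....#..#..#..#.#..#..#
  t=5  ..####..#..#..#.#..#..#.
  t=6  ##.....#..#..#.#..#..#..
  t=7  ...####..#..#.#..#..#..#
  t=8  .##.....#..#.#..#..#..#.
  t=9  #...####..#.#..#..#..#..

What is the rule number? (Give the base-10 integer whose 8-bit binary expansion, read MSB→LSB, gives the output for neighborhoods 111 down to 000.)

  nb ###: next=.  (t=1,i=1, bit7=0)
  nb ##.: next=.  (t=0,i=22, bit6=0)
  nb #.#: next=#  (t=0,i=9, bit5=1)
  nb #..: next=.  (t=0,i=6, bit4=0)
  nb .##: next=.  (t=0,i=21, bit3=0)
  nb .#.: next=.  (t=0,i=5, bit2=0)
  nb ..#: next=#  (t=0,i=4, bit1=1)
  nb ...: next=#  (t=0,i=0, bit0=1)
  bits 00100011 = 35

35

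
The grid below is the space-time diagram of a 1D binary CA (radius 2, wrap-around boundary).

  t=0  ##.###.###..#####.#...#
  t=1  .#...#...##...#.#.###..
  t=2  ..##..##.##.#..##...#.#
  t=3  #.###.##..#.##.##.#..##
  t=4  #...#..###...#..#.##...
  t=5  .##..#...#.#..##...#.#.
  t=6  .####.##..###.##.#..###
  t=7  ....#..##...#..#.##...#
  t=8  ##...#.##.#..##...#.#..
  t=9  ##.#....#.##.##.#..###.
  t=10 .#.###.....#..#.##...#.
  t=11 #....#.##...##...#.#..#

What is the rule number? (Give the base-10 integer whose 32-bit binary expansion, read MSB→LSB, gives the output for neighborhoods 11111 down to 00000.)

2989963073

  ##### -> #   bit 31 = 1  t=0,i=14
  ####. -> .   bit 30 = 0  t=0,i=15
  ###.# -> #   bit 29 = 1  t=0,i=1
  ###.. -> #   bit 28 = 1  t=0,i=9
  ##.## -> .   bit 27 = 0  t=0,i=2
  ##.#. -> .   bit 26 = 0  t=0,i=17
  ##..# -> #   bit 25 = 1  t=0,i=10
  ##... -> .   bit 24 = 0  t=1,i=11
  #.### -> .   bit 23 = 0  t=0,i=3
  #.##. -> .   bit 22 = 0  t=2,i=9
  #.#.# -> #   bit 21 = 1  t=1,i=16
  #.#.. -> #   bit 20 = 1  t=0,i=18
  #..## -> .   bit 19 = 0  t=0,i=11
  #..#. -> #   bit 18 = 1  t=3,i=9
  #...# -> #   bit 17 = 1  t=0,i=20
  #.... -> #   bit 16 = 1  t=7,i=1
  .#### -> .   bit 15 = 0  t=0,i=13
  .###. -> .   bit 14 = 0  t=0,i=0
  .##.# -> #   bit 13 = 1  t=2,i=7
  .##.. -> #   bit 12 = 1  t=1,i=10
  .#.## -> .   bit 11 = 0  t=1,i=17
  .#.#. -> #   bit 10 = 1  t=1,i=15
  .#..# -> #   bit 9 = 1  t=2,i=0
  .#... -> #   bit 8 = 1  t=0,i=19
  ..### -> .   bit 7 = 0  t=0,i=12
  ..##. -> #   bit 6 = 1  t=1,i=9
  ..#.# -> .   bit 5 = 0  t=1,i=14
  ..#.. -> .   bit 4 = 0  t=1,i=1
  ...## -> .   bit 3 = 0  t=0,i=21
  ...#. -> .   bit 2 = 0  t=1,i=0
  ....# -> .   bit 1 = 0  t=7,i=2
  ..... -> #   bit 0 = 1  t=10,i=8
  bits 10110010001101110011011101000001 = 2989963073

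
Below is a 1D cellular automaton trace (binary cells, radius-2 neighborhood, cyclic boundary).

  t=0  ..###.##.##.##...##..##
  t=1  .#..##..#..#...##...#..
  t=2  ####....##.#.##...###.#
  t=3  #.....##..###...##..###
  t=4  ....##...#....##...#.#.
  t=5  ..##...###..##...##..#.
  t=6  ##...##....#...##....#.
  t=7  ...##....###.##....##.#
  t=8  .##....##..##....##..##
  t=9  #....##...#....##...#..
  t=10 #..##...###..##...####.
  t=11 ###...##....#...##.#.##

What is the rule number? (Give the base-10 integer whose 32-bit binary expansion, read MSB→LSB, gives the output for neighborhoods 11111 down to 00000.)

  ##### -> .   bit 31 = 0  t=2,i=1
  ####. -> .   bit 30 = 0  t=2,i=2
  ###.# -> #   bit 29 = 1  t=0,i=4
  ###.. -> .   bit 28 = 0  t=2,i=3
  ##.## -> #   bit 27 = 1  t=0,i=5
  ##.#. -> #   bit 26 = 1  t=2,i=10
  ##..# -> .   bit 25 = 0  t=0,i=0
  ##... -> .   bit 24 = 0  t=0,i=14
  #.### -> #   bit 23 = 1  t=2,i=22
  #.##. -> .   bit 22 = 0  t=0,i=6
  #.#.# -> #   bit 21 = 1  t=2,i=11
  #.#.. -> #   bit 20 = 1  t=4,i=21
  #..## -> #   bit 19 = 1  t=0,i=1
  #..#. -> .   bit 18 = 0  t=1,i=7
  #...# -> #   bit 17 = 1  t=0,i=15
  #.... -> .   bit 16 = 0  t=2,i=5
  .#### -> #   bit 15 = 1  t=2,i=0
  .###. -> .   bit 14 = 0  t=0,i=3
  .##.# -> .   bit 13 = 0  t=0,i=7
  .##.. -> .   bit 12 = 0  t=0,i=13
  .#.## -> #   bit 11 = 1  t=2,i=12
  .#.#. -> .   bit 10 = 0  t=4,i=20
  .#..# -> #   bit 9 = 1  t=1,i=2
  .#... -> .   bit 8 = 0  t=1,i=12
  ..### -> .   bit 7 = 0  t=0,i=2
  ..##. -> .   bit 6 = 0  t=0,i=17
  ..#.# -> .   bit 5 = 0  t=4,i=19
  ..#.. -> #   bit 4 = 1  t=1,i=1
  ...## -> #   bit 3 = 1  t=0,i=16
  ...#. -> #   bit 2 = 1  t=1,i=0
  ....# -> #   bit 1 = 1  t=2,i=6
  ..... -> .   bit 0 = 0  t=3,i=3
  bits 00101100101110101000101000011110 = 750422558

750422558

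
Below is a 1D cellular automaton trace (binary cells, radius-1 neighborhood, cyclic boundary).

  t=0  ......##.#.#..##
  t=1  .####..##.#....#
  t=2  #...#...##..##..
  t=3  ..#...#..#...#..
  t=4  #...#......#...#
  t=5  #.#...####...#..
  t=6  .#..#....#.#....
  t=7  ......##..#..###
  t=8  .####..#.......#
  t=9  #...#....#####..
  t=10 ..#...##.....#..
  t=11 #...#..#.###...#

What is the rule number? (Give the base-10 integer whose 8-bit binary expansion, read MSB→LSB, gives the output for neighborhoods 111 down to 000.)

  ###|.  b7=0 t=1,i=2
  ##.|#  b6=1 t=0,i=7
  #.#|#  b5=1 t=0,i=8
  #..|.  b4=0 t=0,i=0
  .##|.  b3=0 t=0,i=6
  .#.|.  b2=0 t=0,i=9
  ..#|.  b1=0 t=0,i=5
  ...|#  b0=1 t=0,i=1
  bits 01100001 = 97

97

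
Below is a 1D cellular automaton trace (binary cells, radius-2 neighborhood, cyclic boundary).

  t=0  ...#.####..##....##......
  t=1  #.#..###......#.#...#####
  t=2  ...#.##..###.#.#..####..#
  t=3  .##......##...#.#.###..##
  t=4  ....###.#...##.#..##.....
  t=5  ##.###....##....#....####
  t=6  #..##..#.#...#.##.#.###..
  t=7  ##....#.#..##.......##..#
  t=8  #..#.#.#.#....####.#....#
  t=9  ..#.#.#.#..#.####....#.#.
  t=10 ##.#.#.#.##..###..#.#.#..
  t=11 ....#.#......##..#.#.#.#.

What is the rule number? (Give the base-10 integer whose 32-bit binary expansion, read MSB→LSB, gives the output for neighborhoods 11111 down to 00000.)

1082640029

  nb #####: next=.  (t=1,i=22, bit31=0)
  nb ####.: next=#  (t=0,i=7, bit30=1)
  nb ###.#: next=.  (t=1,i=0, bit29=0)
  nb ###..: next=.  (t=0,i=8, bit28=0)
  nb ##.##: next=.  (t=3,i=0, bit27=0)
  nb ##.#.: next=.  (t=1,i=1, bit26=0)
  nb ##..#: next=.  (t=0,i=9, bit25=0)
  nb ##...: next=.  (t=0,i=13, bit24=0)
  nb #.###: next=#  (t=0,i=5, bit23=1)
  nb #.##.: next=.  (t=2,i=5, bit22=0)
  nb #.#.#: next=.  (t=2,i=13, bit21=0)
  nb #.#..: next=.  (t=1,i=2, bit20=0)
  nb #..##: next=.  (t=0,i=10, bit19=0)
  nb #..#.: next=#  (t=2,i=23, bit18=1)
  nb #...#: next=#  (t=1,i=18, bit17=1)
  nb #....: next=#  (t=0,i=14, bit16=1)
  nb .####: next=#  (t=0,i=6, bit15=1)
  nb .###.: next=#  (t=1,i=6, bit14=1)
  nb .##.#: next=.  (t=3,i=24, bit13=0)
  nb .##..: next=.  (t=0,i=12, bit12=0)
  nb .#.##: next=.  (t=0,i=4, bit11=0)
  nb .#.#.: next=#  (t=1,i=15, bit10=1)
  nb .#..#: next=#  (t=1,i=3, bit9=1)
  nb .#...: next=.  (t=1,i=17, bit8=0)
  nb ..###: next=#  (t=1,i=5, bit7=1)
  nb ..##.: next=.  (t=0,i=11, bit6=0)
  nb ..#.#: next=.  (t=0,i=3, bit5=0)
  nb ..#..: next=#  (t=2,i=24, bit4=1)
  nb ...##: next=#  (t=0,i=16, bit3=1)
  nb ...#.: next=#  (t=0,i=2, bit2=1)
  nb ....#: next=.  (t=0,i=1, bit1=0)
  nb .....: next=#  (t=0,i=0, bit0=1)
  bits 01000000100001111100011010011101 = 1082640029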